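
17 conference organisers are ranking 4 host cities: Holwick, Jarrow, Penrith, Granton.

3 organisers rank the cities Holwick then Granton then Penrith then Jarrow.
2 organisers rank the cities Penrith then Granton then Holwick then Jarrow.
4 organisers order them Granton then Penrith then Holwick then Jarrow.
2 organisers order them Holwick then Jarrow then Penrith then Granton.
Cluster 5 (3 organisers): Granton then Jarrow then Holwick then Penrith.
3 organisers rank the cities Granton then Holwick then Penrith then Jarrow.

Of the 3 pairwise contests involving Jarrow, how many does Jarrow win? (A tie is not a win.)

0

Jarrow against each rival (17 organisers):
Jarrow vs Holwick: Jarrow is ranked higher on 3 ballots, Holwick on 14. Holwick wins 14–3.
Jarrow vs Penrith: 2+3 = 5 for Jarrow, 12 for Penrith — Penrith by 12–5.
Jarrow vs Granton: Granton, 15–2.
Jarrow beats no one; loses to Holwick, Penrith, Granton — 0 pairwise wins.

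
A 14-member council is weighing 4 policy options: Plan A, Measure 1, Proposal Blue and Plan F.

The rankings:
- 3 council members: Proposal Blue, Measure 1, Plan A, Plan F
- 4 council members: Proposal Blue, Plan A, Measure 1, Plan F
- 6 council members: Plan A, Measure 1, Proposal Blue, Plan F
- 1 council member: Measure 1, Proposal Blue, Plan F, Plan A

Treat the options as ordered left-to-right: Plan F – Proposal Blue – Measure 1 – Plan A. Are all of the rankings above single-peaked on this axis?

no

Axis positions: Plan F=1, Proposal Blue=2, Measure 1=3, Plan A=4.
Ballot type 1 (peak Proposal Blue at position 2): ranking walks positions 2-3-4-1, expanding outward from the peak — single-peaked.
Ballot type 2: ranking walks positions 2-4-3-1; Plan A is ranked above Measure 1 even though Measure 1 lies between Plan A and the peak Proposal Blue on the axis — preferences dip and rise again. Not single-peaked.
Ballot type 3 (peak Plan A at position 4): ranking walks positions 4-3-2-1, expanding outward from the peak — single-peaked.
Ballot type 4 (peak Measure 1 at position 3): ranking walks positions 3-2-1-4, expanding outward from the peak — single-peaked.
Ballot type 2 violates single-peakedness, so the profile is not single-peaked on this axis.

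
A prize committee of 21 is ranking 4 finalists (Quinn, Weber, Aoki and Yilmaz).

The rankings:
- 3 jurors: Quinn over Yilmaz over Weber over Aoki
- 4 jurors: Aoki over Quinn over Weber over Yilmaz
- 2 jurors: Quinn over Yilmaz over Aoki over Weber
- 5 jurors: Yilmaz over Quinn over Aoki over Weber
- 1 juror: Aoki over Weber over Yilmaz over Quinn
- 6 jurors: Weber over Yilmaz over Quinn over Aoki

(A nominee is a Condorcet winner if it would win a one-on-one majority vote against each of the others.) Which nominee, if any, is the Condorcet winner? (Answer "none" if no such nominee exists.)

Pairwise majorities:
Quinn vs Weber: Quinn is ranked higher on 3+4+2+5 = 14 ballots, Weber on 7. Quinn wins 14–7.
Quinn vs Aoki: 3+2+5+6 = 16 for Quinn, 5 for Aoki — Quinn by 16–5.
Quinn vs Yilmaz: Yilmaz, 12–9.
Weber vs Aoki: Weber preferred on 3+6 = 9 ballots; Aoki wins 12–9.
Weber vs Yilmaz: Weber wins 11–10.
Aoki vs Yilmaz: Yilmaz, 16–5.
Every nominee loses at least once (Quinn loses to Yilmaz; Weber loses to Quinn; Aoki loses to Quinn; Yilmaz loses to Weber). The majority relation contains the cycle Quinn > Weber > Yilmaz > Quinn, so there is no Condorcet winner.

none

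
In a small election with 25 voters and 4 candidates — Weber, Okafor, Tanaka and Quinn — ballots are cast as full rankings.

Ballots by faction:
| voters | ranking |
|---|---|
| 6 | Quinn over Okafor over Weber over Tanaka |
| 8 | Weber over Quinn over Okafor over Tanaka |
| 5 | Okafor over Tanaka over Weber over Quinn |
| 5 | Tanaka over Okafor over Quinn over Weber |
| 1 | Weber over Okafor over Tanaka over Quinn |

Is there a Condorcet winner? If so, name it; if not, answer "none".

none

Check each pair by majority over 25 ballots:
Weber vs Okafor: Okafor, 16–9.
Weber–Tanaka: Weber 15–10.
Weber vs Quinn: Weber is ranked higher on 8+5+1 = 14 ballots, Quinn on 11. Weber wins 14–11.
Okafor vs Tanaka: Okafor wins 20–5.
Okafor vs Quinn: Okafor preferred on 5+5+1 = 11 ballots; Quinn wins 14–11.
Tanaka vs Quinn: Quinn, 14–11.
No candidate is unbeaten: Weber loses to Okafor; Okafor loses to Quinn; Tanaka loses to Weber; Quinn loses to Weber. In particular Weber → Quinn → Okafor → Weber is a majority cycle — no Condorcet winner exists.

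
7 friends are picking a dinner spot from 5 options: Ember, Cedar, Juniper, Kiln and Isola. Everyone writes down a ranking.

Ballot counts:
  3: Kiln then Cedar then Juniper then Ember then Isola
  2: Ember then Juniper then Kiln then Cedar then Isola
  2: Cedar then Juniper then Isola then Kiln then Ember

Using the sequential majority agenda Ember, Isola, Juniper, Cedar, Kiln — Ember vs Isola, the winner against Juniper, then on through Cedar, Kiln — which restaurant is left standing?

Round 1: Ember vs Isola — 5–2, Ember advances.
Round 2: Ember vs Juniper — 2–5, Juniper advances.
Round 3: Juniper vs Cedar — 2–5, Cedar advances.
Round 4: Cedar vs Kiln — 2–5, Kiln advances.
Kiln survives the agenda.

Kiln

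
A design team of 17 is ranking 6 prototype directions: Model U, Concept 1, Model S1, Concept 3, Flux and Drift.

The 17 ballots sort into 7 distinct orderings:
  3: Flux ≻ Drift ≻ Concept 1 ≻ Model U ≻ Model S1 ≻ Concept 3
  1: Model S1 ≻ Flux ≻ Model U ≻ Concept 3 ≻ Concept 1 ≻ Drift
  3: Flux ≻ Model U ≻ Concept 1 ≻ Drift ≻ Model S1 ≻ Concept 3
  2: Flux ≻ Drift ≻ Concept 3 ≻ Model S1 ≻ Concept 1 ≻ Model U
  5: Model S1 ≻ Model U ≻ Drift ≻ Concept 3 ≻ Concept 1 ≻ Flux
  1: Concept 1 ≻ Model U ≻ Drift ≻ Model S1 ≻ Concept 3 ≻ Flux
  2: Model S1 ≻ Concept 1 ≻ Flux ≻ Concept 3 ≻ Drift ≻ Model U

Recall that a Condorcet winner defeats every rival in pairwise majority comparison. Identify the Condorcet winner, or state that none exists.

Pairwise majorities:
Model U vs Concept 1: 9 to 8, Model U.
Model U vs Model S1: Model S1, 10–7.
Model U vs Concept 3: 3+1+3+5+1 = 13 for Model U, 4 for Concept 3 — Model U by 13–4.
Model U vs Flux: 6 to 11, Flux.
Model U vs Drift: Model U, 10–7.
Concept 1–Model S1: Model S1 10–7.
Concept 1 vs Concept 3: Concept 1 wins 9–8.
Concept 1 vs Flux: 5+1+2 = 8 for Concept 1, 9 for Flux — Flux by 9–8.
Concept 1–Drift: Drift 10–7.
Model S1–Concept 3: Model S1 15–2.
Model S1 vs Flux: Model S1 is ranked higher on 1+5+1+2 = 9 ballots, Flux on 8. Model S1 wins 9–8.
Model S1 vs Drift: 8 to 9, Drift.
Concept 3 vs Flux: Flux, 11–6.
Concept 3 vs Drift: Drift, 14–3.
Flux vs Drift: Flux, 11–6.
Every design loses at least once (Model U loses to Model S1; Concept 1 loses to Model U; Model S1 loses to Drift; Concept 3 loses to Model U; Flux loses to Model S1; Drift loses to Model U). The majority relation contains the cycle Model U > Drift > Model S1 > Model U, so there is no Condorcet winner.

none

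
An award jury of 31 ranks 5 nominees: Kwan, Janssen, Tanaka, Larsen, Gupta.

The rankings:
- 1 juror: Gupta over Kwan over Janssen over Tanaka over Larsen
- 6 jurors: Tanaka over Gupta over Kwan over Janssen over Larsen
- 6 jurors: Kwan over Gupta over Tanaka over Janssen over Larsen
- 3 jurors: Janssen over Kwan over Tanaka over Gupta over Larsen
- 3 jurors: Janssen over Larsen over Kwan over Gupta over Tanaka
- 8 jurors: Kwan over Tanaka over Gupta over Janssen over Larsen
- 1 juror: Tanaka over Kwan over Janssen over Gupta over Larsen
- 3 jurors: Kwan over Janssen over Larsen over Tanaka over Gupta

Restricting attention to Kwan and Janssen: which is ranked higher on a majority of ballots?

Kwan

Ballots ranking Kwan above Janssen: 1 + 6 + 6 + 8 + 1 + 3 = 25.
Ballots ranking Janssen above Kwan: 31 − 25 = 6.
Kwan wins the head-to-head 25–6.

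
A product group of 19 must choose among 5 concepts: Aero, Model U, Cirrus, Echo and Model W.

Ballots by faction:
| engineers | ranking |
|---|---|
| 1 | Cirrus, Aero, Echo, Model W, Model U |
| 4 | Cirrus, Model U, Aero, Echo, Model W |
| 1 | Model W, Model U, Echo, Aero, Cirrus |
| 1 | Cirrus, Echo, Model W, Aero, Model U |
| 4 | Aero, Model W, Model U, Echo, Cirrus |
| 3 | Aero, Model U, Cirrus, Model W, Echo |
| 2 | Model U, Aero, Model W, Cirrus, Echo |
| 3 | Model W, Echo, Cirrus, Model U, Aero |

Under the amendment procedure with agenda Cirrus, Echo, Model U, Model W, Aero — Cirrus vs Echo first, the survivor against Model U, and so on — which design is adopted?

Aero

Round 1: Cirrus vs Echo — 11–8, Cirrus advances.
Round 2: Cirrus vs Model U — 9–10, Model U advances.
Round 3: Model U vs Model W — 9–10, Model W advances.
Round 4: Model W vs Aero — 5–14, Aero advances.
Aero survives the agenda.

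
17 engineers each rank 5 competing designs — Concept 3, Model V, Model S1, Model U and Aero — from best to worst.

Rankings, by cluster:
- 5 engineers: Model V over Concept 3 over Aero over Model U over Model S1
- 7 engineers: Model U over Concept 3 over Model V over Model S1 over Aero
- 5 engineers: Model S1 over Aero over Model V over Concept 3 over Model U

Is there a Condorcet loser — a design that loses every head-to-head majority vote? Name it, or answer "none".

Pairwise majorities:
Concept 3 vs Model V: 7 to 10, Model V.
Concept 3 vs Model S1: Concept 3 is ranked higher on 5+7 = 12 ballots, Model S1 on 5. Concept 3 wins 12–5.
Concept 3 vs Model U: Concept 3 wins 10–7.
Concept 3 vs Aero: Concept 3 is ranked higher on 5+7 = 12 ballots, Aero on 5. Concept 3 wins 12–5.
Model V–Model S1: Model V 12–5.
Model V vs Model U: 5+5 = 10 for Model V, 7 for Model U — Model V by 10–7.
Model V vs Aero: Model V preferred on 5+7 = 12 ballots; Model V wins 12–5.
Model S1 vs Model U: Model U, 12–5.
Model S1 vs Aero: Model S1 wins 12–5.
Model U vs Aero: Aero wins 10–7.
Each design has at least one pairwise win (Concept 3 beats Model S1; Model V beats Concept 3; Model S1 beats Aero; Model U beats Model S1; Aero beats Model U) — no Condorcet loser.

none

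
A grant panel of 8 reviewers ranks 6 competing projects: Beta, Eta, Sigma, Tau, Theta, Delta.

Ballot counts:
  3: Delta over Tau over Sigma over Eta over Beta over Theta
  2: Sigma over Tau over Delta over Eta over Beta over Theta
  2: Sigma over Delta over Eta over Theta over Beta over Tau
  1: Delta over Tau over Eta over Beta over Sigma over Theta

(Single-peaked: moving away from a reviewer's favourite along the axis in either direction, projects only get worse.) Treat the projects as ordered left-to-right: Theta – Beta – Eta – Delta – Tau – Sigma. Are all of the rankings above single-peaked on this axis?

Axis positions: Theta=1, Beta=2, Eta=3, Delta=4, Tau=5, Sigma=6.
Bloc 1 (peak Delta at position 4): ranking walks positions 4-5-6-3-2-1, expanding outward from the peak — single-peaked.
Bloc 2 (peak Sigma at position 6): ranking walks positions 6-5-4-3-2-1, expanding outward from the peak — single-peaked.
Bloc 3: ranking walks positions 6-4-3-1-2-5; Delta is ranked above Tau even though Tau lies between Delta and the peak Sigma on the axis — preferences dip and rise again. Not single-peaked.
Bloc 4 (peak Delta at position 4): ranking walks positions 4-5-3-2-6-1, expanding outward from the peak — single-peaked.
Bloc 3 violates single-peakedness, so the profile is not single-peaked on this axis.

no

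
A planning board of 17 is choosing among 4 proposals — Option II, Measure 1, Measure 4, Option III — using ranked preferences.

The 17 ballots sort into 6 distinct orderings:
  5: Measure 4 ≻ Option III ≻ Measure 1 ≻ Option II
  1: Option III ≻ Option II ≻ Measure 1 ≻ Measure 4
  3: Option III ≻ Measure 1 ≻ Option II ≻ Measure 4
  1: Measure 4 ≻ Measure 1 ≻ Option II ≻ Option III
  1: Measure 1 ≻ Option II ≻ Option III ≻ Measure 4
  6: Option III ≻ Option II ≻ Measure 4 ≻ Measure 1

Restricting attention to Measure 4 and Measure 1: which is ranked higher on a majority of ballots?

Measure 4

Ballots ranking Measure 4 above Measure 1: 5 + 1 + 6 = 12.
Ballots ranking Measure 1 above Measure 4: 17 − 12 = 5.
Measure 4 wins the head-to-head 12–5.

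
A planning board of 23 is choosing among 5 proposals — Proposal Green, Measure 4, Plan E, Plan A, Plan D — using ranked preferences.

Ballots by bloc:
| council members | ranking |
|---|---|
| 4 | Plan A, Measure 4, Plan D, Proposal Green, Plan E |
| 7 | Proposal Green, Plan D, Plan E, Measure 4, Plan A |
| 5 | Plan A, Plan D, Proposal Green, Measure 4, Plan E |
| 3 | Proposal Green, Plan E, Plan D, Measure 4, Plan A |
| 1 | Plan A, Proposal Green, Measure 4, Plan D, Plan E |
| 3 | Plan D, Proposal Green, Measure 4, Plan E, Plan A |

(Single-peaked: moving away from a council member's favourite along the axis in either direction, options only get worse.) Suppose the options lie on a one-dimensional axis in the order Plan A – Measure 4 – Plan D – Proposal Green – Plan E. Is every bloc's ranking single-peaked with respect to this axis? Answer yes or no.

Axis positions: Plan A=1, Measure 4=2, Plan D=3, Proposal Green=4, Plan E=5.
Bloc 1 (peak Plan A at position 1): ranking walks positions 1-2-3-4-5, expanding outward from the peak — single-peaked.
Bloc 2 (peak Proposal Green at position 4): ranking walks positions 4-3-5-2-1, expanding outward from the peak — single-peaked.
Bloc 3: ranking walks positions 1-3-4-2-5; Plan D is ranked above Measure 4 even though Measure 4 lies between Plan D and the peak Plan A on the axis — preferences dip and rise again. Not single-peaked.
Bloc 4 (peak Proposal Green at position 4): ranking walks positions 4-5-3-2-1, expanding outward from the peak — single-peaked.
Bloc 5: ranking walks positions 1-4-2-3-5; Proposal Green is ranked above Measure 4 even though Measure 4 lies between Proposal Green and the peak Plan A on the axis — preferences dip and rise again. Not single-peaked.
Bloc 6 (peak Plan D at position 3): ranking walks positions 3-4-2-5-1, expanding outward from the peak — single-peaked.
Bloc 3 violates single-peakedness, so the profile is not single-peaked on this axis.

no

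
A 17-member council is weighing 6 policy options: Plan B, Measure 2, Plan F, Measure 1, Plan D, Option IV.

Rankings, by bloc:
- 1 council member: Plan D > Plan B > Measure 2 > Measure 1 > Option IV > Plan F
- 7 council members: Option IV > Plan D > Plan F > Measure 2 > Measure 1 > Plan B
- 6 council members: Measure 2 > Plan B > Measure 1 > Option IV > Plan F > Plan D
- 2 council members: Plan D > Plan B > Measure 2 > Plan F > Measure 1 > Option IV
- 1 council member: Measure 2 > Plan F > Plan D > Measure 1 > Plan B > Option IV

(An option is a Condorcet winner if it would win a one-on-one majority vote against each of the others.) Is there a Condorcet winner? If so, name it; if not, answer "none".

none

Check each pair by majority over 17 ballots:
Plan B–Measure 2: Measure 2 14–3.
Plan B–Plan F: Plan B 9–8.
Plan B–Measure 1: Plan B 9–8.
Plan B vs Plan D: Plan D, 11–6.
Plan B–Option IV: Plan B 10–7.
Measure 2 vs Plan F: Measure 2 wins 10–7.
Measure 2–Measure 1: Measure 2 17–0.
Measure 2 vs Plan D: Plan D, 10–7.
Measure 2–Option IV: Measure 2 10–7.
Plan F vs Measure 1: Plan F, 10–7.
Plan F–Plan D: Plan D 10–7.
Plan F vs Option IV: Option IV, 14–3.
Measure 1 vs Plan D: Plan D, 11–6.
Measure 1–Option IV: Measure 1 10–7.
Plan D vs Option IV: Option IV wins 13–4.
Each option drops at least one matchup (Plan B loses to Measure 2; Measure 2 loses to Plan D; Plan F loses to Plan B; Measure 1 loses to Plan B; Plan D loses to Option IV; Option IV loses to Plan B); the cycle Plan B → Option IV → Plan D → Plan B rules out a Condorcet winner.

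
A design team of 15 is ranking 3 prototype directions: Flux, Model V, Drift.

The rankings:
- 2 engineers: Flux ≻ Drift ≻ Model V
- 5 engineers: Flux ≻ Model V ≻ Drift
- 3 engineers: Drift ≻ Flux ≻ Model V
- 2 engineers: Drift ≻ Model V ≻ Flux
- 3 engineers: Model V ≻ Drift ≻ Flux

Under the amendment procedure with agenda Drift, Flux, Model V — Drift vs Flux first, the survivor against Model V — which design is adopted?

Round 1: Drift vs Flux — 8–7, Drift advances.
Round 2: Drift vs Model V — 7–8, Model V advances.
Model V survives the agenda.

Model V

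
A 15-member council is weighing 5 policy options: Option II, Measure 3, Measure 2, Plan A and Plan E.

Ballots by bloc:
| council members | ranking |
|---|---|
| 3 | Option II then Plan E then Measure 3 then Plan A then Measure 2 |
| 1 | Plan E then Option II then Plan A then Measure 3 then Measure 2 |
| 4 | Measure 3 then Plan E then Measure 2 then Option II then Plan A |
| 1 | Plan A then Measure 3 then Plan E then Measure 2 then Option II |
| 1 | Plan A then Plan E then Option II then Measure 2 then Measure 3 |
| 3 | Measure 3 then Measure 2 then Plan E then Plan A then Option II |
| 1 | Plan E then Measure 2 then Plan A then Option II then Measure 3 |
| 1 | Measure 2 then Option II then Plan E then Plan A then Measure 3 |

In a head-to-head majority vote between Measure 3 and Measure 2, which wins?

Ballots ranking Measure 3 above Measure 2: 3 + 1 + 4 + 1 + 3 = 12.
Ballots ranking Measure 2 above Measure 3: 15 − 12 = 3.
Measure 3 wins the head-to-head 12–3.

Measure 3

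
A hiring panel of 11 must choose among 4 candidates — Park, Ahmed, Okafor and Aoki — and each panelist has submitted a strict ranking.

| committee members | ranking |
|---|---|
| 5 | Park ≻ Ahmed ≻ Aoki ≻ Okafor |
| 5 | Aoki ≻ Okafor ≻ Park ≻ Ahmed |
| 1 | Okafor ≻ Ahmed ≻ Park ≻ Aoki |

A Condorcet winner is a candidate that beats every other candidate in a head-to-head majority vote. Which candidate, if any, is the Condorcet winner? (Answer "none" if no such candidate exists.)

none

Pairwise majorities:
Park vs Ahmed: 5+5 = 10 for Park, 1 for Ahmed — Park by 10–1.
Park vs Okafor: 5 to 6, Okafor.
Park vs Aoki: 6 to 5, Park.
Ahmed vs Okafor: Ahmed is ranked higher on 5 ballots, Okafor on 6. Okafor wins 6–5.
Ahmed vs Aoki: Ahmed wins 6–5.
Okafor vs Aoki: Okafor is ranked higher on 1 ballot, Aoki on 10. Aoki wins 10–1.
No candidate is unbeaten: Park loses to Okafor; Ahmed loses to Park; Okafor loses to Aoki; Aoki loses to Park. In particular Park beats Aoki beats Okafor beats Park is a majority cycle — no Condorcet winner exists.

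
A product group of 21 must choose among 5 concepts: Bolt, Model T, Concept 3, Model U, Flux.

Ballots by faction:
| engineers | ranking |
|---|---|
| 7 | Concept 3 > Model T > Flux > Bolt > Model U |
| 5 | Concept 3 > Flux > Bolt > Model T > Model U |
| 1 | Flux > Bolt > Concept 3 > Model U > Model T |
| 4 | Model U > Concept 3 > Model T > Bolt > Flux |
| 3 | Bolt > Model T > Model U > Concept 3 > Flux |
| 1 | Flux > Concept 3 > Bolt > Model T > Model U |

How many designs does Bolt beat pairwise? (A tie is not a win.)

1

Bolt against each rival (21 engineers):
Bolt vs Model T: 5+1+3+1 = 10 for Bolt, 11 for Model T — Model T by 11–10.
Bolt vs Concept 3: Bolt is ranked higher on 1+3 = 4 ballots, Concept 3 on 17. Concept 3 wins 17–4.
Bolt vs Model U: 17 to 4, Bolt.
Bolt vs Flux: Flux, 14–7.
Bolt beats Model U; loses to Model T, Concept 3, Flux — 1 pairwise win.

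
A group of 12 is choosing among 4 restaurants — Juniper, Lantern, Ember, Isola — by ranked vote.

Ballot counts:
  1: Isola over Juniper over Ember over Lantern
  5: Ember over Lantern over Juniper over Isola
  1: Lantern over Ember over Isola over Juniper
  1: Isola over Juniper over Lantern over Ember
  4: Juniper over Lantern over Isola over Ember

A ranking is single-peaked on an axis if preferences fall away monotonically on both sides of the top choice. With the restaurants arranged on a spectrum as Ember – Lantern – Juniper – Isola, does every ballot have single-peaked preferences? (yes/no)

no

Axis positions: Ember=1, Lantern=2, Juniper=3, Isola=4.
Faction 1: ranking walks positions 4-3-1-2; Ember is ranked above Lantern even though Lantern lies between Ember and the peak Isola on the axis — preferences dip and rise again. Not single-peaked.
Faction 2 (peak Ember at position 1): ranking walks positions 1-2-3-4, expanding outward from the peak — single-peaked.
Faction 3: ranking walks positions 2-1-4-3; Isola is ranked above Juniper even though Juniper lies between Isola and the peak Lantern on the axis — preferences dip and rise again. Not single-peaked.
Faction 4 (peak Isola at position 4): ranking walks positions 4-3-2-1, expanding outward from the peak — single-peaked.
Faction 5 (peak Juniper at position 3): ranking walks positions 3-2-4-1, expanding outward from the peak — single-peaked.
Faction 1 violates single-peakedness, so the profile is not single-peaked on this axis.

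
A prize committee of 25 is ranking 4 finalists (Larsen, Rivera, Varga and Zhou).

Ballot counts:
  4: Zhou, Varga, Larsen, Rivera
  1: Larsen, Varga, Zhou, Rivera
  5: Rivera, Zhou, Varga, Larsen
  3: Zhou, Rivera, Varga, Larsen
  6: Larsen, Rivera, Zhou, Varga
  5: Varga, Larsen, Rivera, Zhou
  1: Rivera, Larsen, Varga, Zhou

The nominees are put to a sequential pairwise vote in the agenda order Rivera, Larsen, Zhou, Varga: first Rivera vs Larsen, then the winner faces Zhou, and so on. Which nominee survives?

Round 1: Rivera vs Larsen — 9–16, Larsen advances.
Round 2: Larsen vs Zhou — 13–12, Larsen advances.
Round 3: Larsen vs Varga — 8–17, Varga advances.
Varga survives the agenda.

Varga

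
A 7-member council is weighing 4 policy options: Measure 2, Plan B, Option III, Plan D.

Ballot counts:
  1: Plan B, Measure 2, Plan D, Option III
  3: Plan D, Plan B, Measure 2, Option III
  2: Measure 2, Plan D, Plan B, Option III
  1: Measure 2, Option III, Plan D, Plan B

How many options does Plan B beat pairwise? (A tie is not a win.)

2

Plan B against each rival (7 council members):
Plan B vs Measure 2: Plan B wins 4–3.
Plan B vs Option III: Plan B wins 6–1.
Plan B vs Plan D: 1 for Plan B, 6 for Plan D — Plan D by 6–1.
Plan B beats Measure 2, Option III; loses to Plan D — 2 pairwise wins.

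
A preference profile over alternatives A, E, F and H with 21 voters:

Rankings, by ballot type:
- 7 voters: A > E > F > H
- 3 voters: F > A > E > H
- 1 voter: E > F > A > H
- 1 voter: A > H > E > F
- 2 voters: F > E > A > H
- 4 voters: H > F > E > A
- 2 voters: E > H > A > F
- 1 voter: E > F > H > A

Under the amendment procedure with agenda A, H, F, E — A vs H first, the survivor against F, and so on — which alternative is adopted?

E

Round 1: A vs H — 14–7, A advances.
Round 2: A vs F — 10–11, F advances.
Round 3: F vs E — 9–12, E advances.
The agenda winner is E.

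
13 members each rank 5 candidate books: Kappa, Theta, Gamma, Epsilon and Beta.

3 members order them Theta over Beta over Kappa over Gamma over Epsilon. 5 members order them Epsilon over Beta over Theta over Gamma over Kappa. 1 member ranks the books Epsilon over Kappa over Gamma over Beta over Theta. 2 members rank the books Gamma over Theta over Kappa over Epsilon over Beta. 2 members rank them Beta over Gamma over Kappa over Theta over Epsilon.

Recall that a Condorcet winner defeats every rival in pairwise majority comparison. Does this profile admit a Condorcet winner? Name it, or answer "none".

Pairwise majorities:
Kappa vs Theta: Theta, 10–3.
Kappa vs Gamma: Gamma wins 9–4.
Kappa vs Epsilon: Kappa preferred on 3+2+2 = 7 ballots; Kappa wins 7–6.
Kappa vs Beta: Beta wins 10–3.
Theta vs Gamma: 8 to 5, Theta.
Theta vs Epsilon: Theta wins 7–6.
Theta vs Beta: 3+2 = 5 for Theta, 8 for Beta — Beta by 8–5.
Gamma vs Epsilon: Gamma is ranked higher on 3+2+2 = 7 ballots, Epsilon on 6. Gamma wins 7–6.
Gamma vs Beta: Gamma is ranked higher on 1+2 = 3 ballots, Beta on 10. Beta wins 10–3.
Epsilon vs Beta: Epsilon, 8–5.
No book is unbeaten: Kappa loses to Theta; Theta loses to Beta; Gamma loses to Theta; Epsilon loses to Kappa; Beta loses to Epsilon. In particular Kappa → Epsilon → Beta → Kappa is a majority cycle — no Condorcet winner exists.

none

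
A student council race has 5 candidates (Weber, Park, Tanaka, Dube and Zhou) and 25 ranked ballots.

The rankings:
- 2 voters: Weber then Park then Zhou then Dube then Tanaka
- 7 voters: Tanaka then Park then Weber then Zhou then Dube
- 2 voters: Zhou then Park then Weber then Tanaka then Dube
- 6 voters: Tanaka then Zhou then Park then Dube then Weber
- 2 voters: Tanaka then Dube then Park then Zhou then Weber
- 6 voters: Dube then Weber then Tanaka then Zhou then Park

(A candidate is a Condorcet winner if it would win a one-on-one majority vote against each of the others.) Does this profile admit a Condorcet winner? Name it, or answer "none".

Tanaka

Pairwise majorities:
Weber vs Park: 8 to 17, Park.
Weber vs Tanaka: Weber is ranked higher on 2+2+6 = 10 ballots, Tanaka on 15. Tanaka wins 15–10.
Weber vs Dube: Weber preferred on 2+7+2 = 11 ballots; Dube wins 14–11.
Weber vs Zhou: Weber preferred on 2+7+6 = 15 ballots; Weber wins 15–10.
Park vs Tanaka: Park preferred on 2+2 = 4 ballots; Tanaka wins 21–4.
Park vs Dube: Park is ranked higher on 2+7+2+6 = 17 ballots, Dube on 8. Park wins 17–8.
Park vs Zhou: 11 to 14, Zhou.
Tanaka vs Dube: Tanaka preferred on 7+2+6+2 = 17 ballots; Tanaka wins 17–8.
Tanaka vs Zhou: Tanaka preferred on 7+6+2+6 = 21 ballots; Tanaka wins 21–4.
Dube vs Zhou: Dube preferred on 2+6 = 8 ballots; Zhou wins 17–8.
Tanaka defeats every rival head-to-head and is the Condorcet winner.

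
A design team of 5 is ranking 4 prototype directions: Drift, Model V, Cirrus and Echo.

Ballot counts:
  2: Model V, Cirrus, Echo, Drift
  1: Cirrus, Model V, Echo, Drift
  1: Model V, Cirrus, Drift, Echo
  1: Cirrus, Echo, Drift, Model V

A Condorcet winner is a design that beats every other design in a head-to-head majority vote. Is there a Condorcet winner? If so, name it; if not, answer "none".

Head-to-head results (5 engineers):
Drift vs Model V: Drift is ranked higher on 1 ballot, Model V on 4. Model V wins 4–1.
Drift vs Cirrus: Drift is ranked higher on 0 ballots, Cirrus on 5. Cirrus wins 5–0.
Drift vs Echo: 1 to 4, Echo.
Model V vs Cirrus: Model V is ranked higher on 2+1 = 3 ballots, Cirrus on 2. Model V wins 3–2.
Model V vs Echo: 2+1+1 = 4 for Model V, 1 for Echo — Model V by 4–1.
Cirrus vs Echo: 2+1+1+1 = 5 for Cirrus, 0 for Echo — Cirrus by 5–0.
Only Model V has no losses; Model V is the Condorcet winner.

Model V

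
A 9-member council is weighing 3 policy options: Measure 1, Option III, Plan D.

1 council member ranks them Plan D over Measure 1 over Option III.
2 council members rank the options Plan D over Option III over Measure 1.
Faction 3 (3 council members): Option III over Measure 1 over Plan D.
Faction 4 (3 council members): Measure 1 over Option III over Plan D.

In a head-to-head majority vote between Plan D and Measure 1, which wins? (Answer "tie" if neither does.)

Measure 1

Ballots ranking Plan D above Measure 1: 1 + 2 = 3.
Ballots ranking Measure 1 above Plan D: 9 − 3 = 6.
Measure 1 wins the head-to-head 6–3.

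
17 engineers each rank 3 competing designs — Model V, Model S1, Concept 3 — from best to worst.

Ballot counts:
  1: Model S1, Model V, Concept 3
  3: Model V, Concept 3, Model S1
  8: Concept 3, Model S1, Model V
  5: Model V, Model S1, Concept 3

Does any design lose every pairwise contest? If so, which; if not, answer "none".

none

Head-to-head results (17 engineers):
Model V vs Model S1: Model S1 wins 9–8.
Model V vs Concept 3: Model V, 9–8.
Model S1 vs Concept 3: Concept 3, 11–6.
Every design wins at least one matchup (Model V beats Concept 3; Model S1 beats Model V; Concept 3 beats Model S1), so there is no Condorcet loser.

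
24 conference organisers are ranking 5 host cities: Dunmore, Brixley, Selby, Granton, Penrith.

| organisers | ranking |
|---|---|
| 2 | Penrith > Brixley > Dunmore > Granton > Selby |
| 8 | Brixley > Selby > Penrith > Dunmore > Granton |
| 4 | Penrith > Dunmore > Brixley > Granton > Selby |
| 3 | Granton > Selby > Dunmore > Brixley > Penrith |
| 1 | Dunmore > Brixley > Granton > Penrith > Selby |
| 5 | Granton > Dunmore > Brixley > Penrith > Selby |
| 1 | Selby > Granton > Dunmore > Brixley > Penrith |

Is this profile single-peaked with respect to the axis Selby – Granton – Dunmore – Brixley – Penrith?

no

Axis positions: Selby=1, Granton=2, Dunmore=3, Brixley=4, Penrith=5.
Cluster 1 (peak Penrith at position 5): ranking walks positions 5-4-3-2-1, expanding outward from the peak — single-peaked.
Cluster 2: ranking walks positions 4-1-5-3-2; Selby is ranked above Dunmore even though Dunmore lies between Selby and the peak Brixley on the axis — preferences dip and rise again. Not single-peaked.
Cluster 3: ranking walks positions 5-3-4-2-1; Dunmore is ranked above Brixley even though Brixley lies between Dunmore and the peak Penrith on the axis — preferences dip and rise again. Not single-peaked.
Cluster 4 (peak Granton at position 2): ranking walks positions 2-1-3-4-5, expanding outward from the peak — single-peaked.
Cluster 5 (peak Dunmore at position 3): ranking walks positions 3-4-2-5-1, expanding outward from the peak — single-peaked.
Cluster 6 (peak Granton at position 2): ranking walks positions 2-3-4-5-1, expanding outward from the peak — single-peaked.
Cluster 7 (peak Selby at position 1): ranking walks positions 1-2-3-4-5, expanding outward from the peak — single-peaked.
Cluster 2 violates single-peakedness, so the profile is not single-peaked on this axis.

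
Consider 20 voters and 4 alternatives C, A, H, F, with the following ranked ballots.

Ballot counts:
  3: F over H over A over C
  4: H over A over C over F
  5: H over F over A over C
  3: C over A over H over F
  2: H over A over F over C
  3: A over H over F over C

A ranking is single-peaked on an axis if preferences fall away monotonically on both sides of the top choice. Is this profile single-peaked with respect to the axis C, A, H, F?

yes

Axis positions: C=1, A=2, H=3, F=4.
Ballot type 1 (peak F at position 4): ranking walks positions 4-3-2-1, expanding outward from the peak — single-peaked.
Ballot type 2 (peak H at position 3): ranking walks positions 3-2-1-4, expanding outward from the peak — single-peaked.
Ballot type 3 (peak H at position 3): ranking walks positions 3-4-2-1, expanding outward from the peak — single-peaked.
Ballot type 4 (peak C at position 1): ranking walks positions 1-2-3-4, expanding outward from the peak — single-peaked.
Ballot type 5 (peak H at position 3): ranking walks positions 3-2-4-1, expanding outward from the peak — single-peaked.
Ballot type 6 (peak A at position 2): ranking walks positions 2-3-4-1, expanding outward from the peak — single-peaked.
Every ranking is single-peaked on this axis.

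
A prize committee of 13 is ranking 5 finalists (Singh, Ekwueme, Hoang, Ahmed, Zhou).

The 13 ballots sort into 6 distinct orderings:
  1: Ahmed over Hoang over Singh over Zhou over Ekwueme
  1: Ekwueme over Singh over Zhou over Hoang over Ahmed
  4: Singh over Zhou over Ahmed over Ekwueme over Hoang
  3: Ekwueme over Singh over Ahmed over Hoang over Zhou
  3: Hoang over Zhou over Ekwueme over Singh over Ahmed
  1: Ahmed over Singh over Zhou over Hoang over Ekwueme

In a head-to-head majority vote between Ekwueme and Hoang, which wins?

Ekwueme

Ballots ranking Ekwueme above Hoang: 1 + 4 + 3 = 8.
Ballots ranking Hoang above Ekwueme: 13 − 8 = 5.
Ekwueme wins the head-to-head 8–5.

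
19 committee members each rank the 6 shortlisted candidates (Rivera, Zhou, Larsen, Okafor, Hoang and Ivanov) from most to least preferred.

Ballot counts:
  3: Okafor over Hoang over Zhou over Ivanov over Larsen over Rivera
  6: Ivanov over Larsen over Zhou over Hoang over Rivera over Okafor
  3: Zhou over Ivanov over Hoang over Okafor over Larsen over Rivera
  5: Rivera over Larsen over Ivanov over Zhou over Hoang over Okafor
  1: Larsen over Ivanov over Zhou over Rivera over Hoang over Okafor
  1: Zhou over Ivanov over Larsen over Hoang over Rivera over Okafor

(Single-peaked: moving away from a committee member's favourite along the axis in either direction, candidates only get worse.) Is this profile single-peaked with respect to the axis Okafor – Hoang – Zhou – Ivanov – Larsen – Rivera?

Axis positions: Okafor=1, Hoang=2, Zhou=3, Ivanov=4, Larsen=5, Rivera=6.
Faction 1 (peak Okafor at position 1): ranking walks positions 1-2-3-4-5-6, expanding outward from the peak — single-peaked.
Faction 2 (peak Ivanov at position 4): ranking walks positions 4-5-3-2-6-1, expanding outward from the peak — single-peaked.
Faction 3 (peak Zhou at position 3): ranking walks positions 3-4-2-1-5-6, expanding outward from the peak — single-peaked.
Faction 4 (peak Rivera at position 6): ranking walks positions 6-5-4-3-2-1, expanding outward from the peak — single-peaked.
Faction 5 (peak Larsen at position 5): ranking walks positions 5-4-3-6-2-1, expanding outward from the peak — single-peaked.
Faction 6 (peak Zhou at position 3): ranking walks positions 3-4-5-2-6-1, expanding outward from the peak — single-peaked.
Every ranking is single-peaked on this axis.

yes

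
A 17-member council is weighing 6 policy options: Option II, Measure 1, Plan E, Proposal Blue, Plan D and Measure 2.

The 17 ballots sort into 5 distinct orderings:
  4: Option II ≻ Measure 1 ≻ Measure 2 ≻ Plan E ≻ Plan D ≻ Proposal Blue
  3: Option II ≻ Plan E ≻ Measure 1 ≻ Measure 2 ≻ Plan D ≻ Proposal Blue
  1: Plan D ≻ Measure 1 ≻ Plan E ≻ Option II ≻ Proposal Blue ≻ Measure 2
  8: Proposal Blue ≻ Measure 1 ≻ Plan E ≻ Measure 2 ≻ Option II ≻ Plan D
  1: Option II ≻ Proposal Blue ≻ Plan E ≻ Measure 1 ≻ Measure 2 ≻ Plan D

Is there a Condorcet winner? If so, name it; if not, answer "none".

none

Pairwise majorities:
Option II–Measure 1: Measure 1 9–8.
Option II vs Plan E: Plan E wins 9–8.
Option II vs Proposal Blue: Option II, 9–8.
Option II–Plan D: Option II 16–1.
Option II vs Measure 2: Option II, 9–8.
Measure 1–Plan E: Measure 1 13–4.
Measure 1 vs Proposal Blue: Proposal Blue wins 9–8.
Measure 1 vs Plan D: Measure 1, 16–1.
Measure 1–Measure 2: Measure 1 17–0.
Plan E vs Proposal Blue: Proposal Blue wins 9–8.
Plan E–Plan D: Plan E 16–1.
Plan E–Measure 2: Plan E 13–4.
Proposal Blue–Plan D: Proposal Blue 9–8.
Proposal Blue–Measure 2: Proposal Blue 10–7.
Plan D–Measure 2: Measure 2 16–1.
Each option drops at least one matchup (Option II loses to Measure 1; Measure 1 loses to Proposal Blue; Plan E loses to Measure 1; Proposal Blue loses to Option II; Plan D loses to Option II; Measure 2 loses to Option II); the cycle Option II > Proposal Blue > Measure 1 > Option II rules out a Condorcet winner.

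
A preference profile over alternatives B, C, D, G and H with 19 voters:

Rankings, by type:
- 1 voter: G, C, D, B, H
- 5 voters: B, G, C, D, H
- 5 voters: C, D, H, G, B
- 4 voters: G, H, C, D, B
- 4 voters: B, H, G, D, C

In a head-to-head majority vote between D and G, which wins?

G

Ballots ranking D above G: 5.
Ballots ranking G above D: 19 − 5 = 14.
G wins the head-to-head 14–5.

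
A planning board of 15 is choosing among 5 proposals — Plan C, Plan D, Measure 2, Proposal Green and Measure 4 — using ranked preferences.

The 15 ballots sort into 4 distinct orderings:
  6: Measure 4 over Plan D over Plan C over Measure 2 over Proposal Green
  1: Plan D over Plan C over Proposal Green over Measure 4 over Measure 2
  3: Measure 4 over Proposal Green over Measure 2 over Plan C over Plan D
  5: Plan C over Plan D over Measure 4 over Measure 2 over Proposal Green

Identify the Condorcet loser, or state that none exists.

Proposal Green

Pairwise majorities:
Plan C vs Plan D: Plan C is ranked higher on 3+5 = 8 ballots, Plan D on 7. Plan C wins 8–7.
Plan C–Measure 2: Plan C 12–3.
Plan C vs Proposal Green: Plan C, 12–3.
Plan C–Measure 4: Measure 4 9–6.
Plan D–Measure 2: Plan D 12–3.
Plan D vs Proposal Green: Plan D, 12–3.
Plan D vs Measure 4: Plan D preferred on 1+5 = 6 ballots; Measure 4 wins 9–6.
Measure 2 vs Proposal Green: Measure 2 wins 11–4.
Measure 2 vs Measure 4: Measure 4, 15–0.
Proposal Green–Measure 4: Measure 4 14–1.
Proposal Green loses to every other option — it is the Condorcet loser.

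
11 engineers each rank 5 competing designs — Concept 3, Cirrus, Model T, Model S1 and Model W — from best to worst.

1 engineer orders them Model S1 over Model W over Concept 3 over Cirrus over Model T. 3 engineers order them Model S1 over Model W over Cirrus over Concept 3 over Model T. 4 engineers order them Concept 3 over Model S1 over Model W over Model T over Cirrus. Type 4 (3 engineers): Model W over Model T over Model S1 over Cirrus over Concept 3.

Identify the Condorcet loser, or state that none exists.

none

Pairwise majorities:
Concept 3 vs Cirrus: Concept 3 preferred on 1+4 = 5 ballots; Cirrus wins 6–5.
Concept 3 vs Model T: Concept 3 preferred on 1+3+4 = 8 ballots; Concept 3 wins 8–3.
Concept 3–Model S1: Model S1 7–4.
Concept 3 vs Model W: Concept 3 is ranked higher on 4 ballots, Model W on 7. Model W wins 7–4.
Cirrus–Model T: Model T 7–4.
Cirrus vs Model S1: Cirrus is ranked higher on 0 ballots, Model S1 on 11. Model S1 wins 11–0.
Cirrus vs Model W: 0 for Cirrus, 11 for Model W — Model W by 11–0.
Model T–Model S1: Model S1 8–3.
Model T–Model W: Model W 11–0.
Model S1 vs Model W: Model S1 wins 8–3.
Every design wins at least one matchup (Concept 3 beats Model T; Cirrus beats Concept 3; Model T beats Cirrus; Model S1 beats Concept 3; Model W beats Concept 3), so there is no Condorcet loser.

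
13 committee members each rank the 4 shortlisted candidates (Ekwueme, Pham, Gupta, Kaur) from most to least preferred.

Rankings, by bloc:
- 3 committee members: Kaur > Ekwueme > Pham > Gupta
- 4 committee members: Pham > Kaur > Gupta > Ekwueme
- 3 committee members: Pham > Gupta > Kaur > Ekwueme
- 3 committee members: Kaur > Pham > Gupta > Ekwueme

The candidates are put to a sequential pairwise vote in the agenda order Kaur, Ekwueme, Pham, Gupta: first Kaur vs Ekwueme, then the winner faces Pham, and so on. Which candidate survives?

Round 1: Kaur vs Ekwueme — 13–0, Kaur advances.
Round 2: Kaur vs Pham — 6–7, Pham advances.
Round 3: Pham vs Gupta — 13–0, Pham advances.
The agenda winner is Pham.

Pham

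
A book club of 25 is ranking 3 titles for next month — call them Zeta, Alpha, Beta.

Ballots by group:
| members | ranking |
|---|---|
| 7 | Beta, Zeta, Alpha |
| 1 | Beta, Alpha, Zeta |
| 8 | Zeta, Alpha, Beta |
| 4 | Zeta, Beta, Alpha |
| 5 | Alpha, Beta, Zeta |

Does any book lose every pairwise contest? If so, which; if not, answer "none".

none

Head-to-head results (25 members):
Zeta vs Alpha: 19 to 6, Zeta.
Zeta vs Beta: Beta wins 13–12.
Alpha vs Beta: Alpha is ranked higher on 8+5 = 13 ballots, Beta on 12. Alpha wins 13–12.
No book is winless: Zeta beats Alpha; Alpha beats Beta; Beta beats Zeta. There is no Condorcet loser.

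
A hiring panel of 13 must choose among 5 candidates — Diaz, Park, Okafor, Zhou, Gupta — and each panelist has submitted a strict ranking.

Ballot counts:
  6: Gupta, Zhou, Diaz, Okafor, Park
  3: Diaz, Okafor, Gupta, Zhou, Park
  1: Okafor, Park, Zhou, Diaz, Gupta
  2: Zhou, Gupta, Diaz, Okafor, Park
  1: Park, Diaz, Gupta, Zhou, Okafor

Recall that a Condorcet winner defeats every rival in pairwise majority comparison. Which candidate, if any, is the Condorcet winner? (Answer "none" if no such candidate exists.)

Pairwise majorities:
Diaz–Park: Diaz 11–2.
Diaz–Okafor: Diaz 12–1.
Diaz vs Zhou: Zhou wins 9–4.
Diaz–Gupta: Gupta 8–5.
Park–Okafor: Okafor 12–1.
Park vs Zhou: Zhou wins 11–2.
Park vs Gupta: Gupta wins 11–2.
Okafor–Zhou: Zhou 9–4.
Okafor vs Gupta: Gupta, 9–4.
Zhou vs Gupta: Gupta wins 10–3.
Only Gupta has no losses; Gupta is the Condorcet winner.

Gupta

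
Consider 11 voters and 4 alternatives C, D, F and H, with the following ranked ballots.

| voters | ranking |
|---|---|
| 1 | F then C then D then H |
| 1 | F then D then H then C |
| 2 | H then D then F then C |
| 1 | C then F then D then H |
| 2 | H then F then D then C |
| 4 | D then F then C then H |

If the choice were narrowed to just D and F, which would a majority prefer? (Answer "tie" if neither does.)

Ballots ranking D above F: 2 + 4 = 6.
Ballots ranking F above D: 11 − 6 = 5.
D wins the head-to-head 6–5.

D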